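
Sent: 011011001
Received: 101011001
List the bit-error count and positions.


XOR: 110000000

2 error(s) at position(s): 0, 1


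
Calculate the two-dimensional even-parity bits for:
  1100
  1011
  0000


Row parities: 010
Column parities: 0111

Row P: 010, Col P: 0111, Corner: 1


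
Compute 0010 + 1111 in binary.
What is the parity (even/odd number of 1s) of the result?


0010 = 2
1111 = 15
Sum = 17 = 10001
1s count = 2

even parity (2 ones in 10001)


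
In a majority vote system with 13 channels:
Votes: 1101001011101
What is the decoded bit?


Ones: 8 out of 13
Threshold: 7

1 (8/13 voted 1)


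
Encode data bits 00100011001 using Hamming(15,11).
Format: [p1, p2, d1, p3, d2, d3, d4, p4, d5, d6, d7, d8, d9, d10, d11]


Parity bits: p1=0, p2=1, p3=1, p4=1

010101010011001


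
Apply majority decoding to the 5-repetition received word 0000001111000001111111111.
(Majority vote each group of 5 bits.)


Groups: 00000, 01111, 00000, 11111, 11111
Majority votes: 01011

01011


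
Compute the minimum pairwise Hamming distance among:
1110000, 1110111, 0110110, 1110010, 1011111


Comparing all pairs, minimum distance: 1
Can detect 0 errors, correct 0 errors

1


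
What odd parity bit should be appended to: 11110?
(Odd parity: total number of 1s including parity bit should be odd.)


Number of 1s in data: 4
Parity bit: 1

1


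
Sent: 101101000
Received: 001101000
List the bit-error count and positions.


XOR: 100000000

1 error(s) at position(s): 0


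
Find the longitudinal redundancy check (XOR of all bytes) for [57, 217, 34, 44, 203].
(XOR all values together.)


XOR chain: 57 ^ 217 ^ 34 ^ 44 ^ 203 = 37

37


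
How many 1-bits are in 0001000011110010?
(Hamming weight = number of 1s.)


Counting 1s in 0001000011110010

6


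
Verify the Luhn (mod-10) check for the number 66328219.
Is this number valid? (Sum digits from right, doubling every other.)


Luhn sum = 37
37 mod 10 = 7

Invalid (Luhn sum mod 10 = 7)


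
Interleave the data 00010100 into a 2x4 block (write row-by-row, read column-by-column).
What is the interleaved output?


Matrix:
  0001
  0100
Read columns: 00010010

00010010


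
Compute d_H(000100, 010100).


XOR: 010000
Count of 1s: 1

1


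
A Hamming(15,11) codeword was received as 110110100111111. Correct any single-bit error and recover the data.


Syndrome = 4: error at position 4

Data: 01010111111 (corrected bit 4)


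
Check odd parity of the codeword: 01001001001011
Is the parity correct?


Number of 1s: 6

No, parity error (6 ones)


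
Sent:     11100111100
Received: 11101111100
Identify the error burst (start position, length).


XOR: 00001000000

Burst at position 4, length 1


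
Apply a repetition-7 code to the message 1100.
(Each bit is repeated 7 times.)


Each bit -> 7 copies

1111111111111100000000000000


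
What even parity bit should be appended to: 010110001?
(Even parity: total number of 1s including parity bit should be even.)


Number of 1s in data: 4
Parity bit: 0

0


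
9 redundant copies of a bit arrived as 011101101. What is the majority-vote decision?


Ones: 6 out of 9
Threshold: 5

1 (6/9 voted 1)


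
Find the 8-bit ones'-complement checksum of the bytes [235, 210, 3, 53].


Sum = 501 mod 256 = 245
Complement = 10

10


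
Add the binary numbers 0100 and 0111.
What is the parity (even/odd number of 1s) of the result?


0100 = 4
0111 = 7
Sum = 11 = 1011
1s count = 3

odd parity (3 ones in 1011)


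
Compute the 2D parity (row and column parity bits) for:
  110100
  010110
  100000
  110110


Row parities: 1110
Column parities: 110100

Row P: 1110, Col P: 110100, Corner: 1


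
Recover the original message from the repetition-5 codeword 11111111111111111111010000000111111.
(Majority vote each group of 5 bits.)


Groups: 11111, 11111, 11111, 11111, 01000, 00001, 11111
Majority votes: 1111001

1111001


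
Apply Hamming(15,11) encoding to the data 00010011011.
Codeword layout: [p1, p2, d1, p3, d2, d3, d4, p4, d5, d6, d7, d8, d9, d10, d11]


Parity bits: p1=1, p2=0, p3=0, p4=0

100000100011011


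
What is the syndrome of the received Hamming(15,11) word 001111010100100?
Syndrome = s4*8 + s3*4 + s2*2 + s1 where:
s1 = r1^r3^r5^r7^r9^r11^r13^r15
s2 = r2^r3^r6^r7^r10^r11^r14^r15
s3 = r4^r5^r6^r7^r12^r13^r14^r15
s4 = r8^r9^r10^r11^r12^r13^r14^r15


s1=1, s2=1, s3=0, s4=1

Syndrome = 11 (error at position 11)


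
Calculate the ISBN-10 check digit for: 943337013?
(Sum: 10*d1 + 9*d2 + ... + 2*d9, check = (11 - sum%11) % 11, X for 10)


Weighted sum: 233
233 mod 11 = 2

Check digit: 9


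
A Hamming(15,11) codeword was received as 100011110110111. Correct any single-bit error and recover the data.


Syndrome = 0: no error detected

Data: 01110110111 (no errors)


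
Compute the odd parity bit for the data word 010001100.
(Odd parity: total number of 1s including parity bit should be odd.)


Number of 1s in data: 3
Parity bit: 0

0


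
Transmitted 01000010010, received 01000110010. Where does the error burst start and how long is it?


XOR: 00000100000

Burst at position 5, length 1


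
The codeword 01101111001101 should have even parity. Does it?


Number of 1s: 9

No, parity error (9 ones)


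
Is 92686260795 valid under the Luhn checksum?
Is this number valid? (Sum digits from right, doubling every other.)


Luhn sum = 63
63 mod 10 = 3

Invalid (Luhn sum mod 10 = 3)


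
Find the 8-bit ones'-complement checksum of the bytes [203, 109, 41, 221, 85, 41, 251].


Sum = 951 mod 256 = 183
Complement = 72

72


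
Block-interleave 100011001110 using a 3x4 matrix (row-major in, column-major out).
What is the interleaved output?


Matrix:
  1000
  1100
  1110
Read columns: 111011001000

111011001000


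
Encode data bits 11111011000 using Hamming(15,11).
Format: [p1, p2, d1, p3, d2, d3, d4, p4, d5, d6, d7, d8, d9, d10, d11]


Parity bits: p1=1, p2=0, p3=0, p4=1

101011111011000


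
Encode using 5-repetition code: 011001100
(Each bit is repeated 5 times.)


Each bit -> 5 copies

000001111111111000000000011111111110000000000


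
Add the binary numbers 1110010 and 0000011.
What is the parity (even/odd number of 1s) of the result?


1110010 = 114
0000011 = 3
Sum = 117 = 1110101
1s count = 5

odd parity (5 ones in 1110101)


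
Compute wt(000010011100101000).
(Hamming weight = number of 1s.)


Counting 1s in 000010011100101000

6


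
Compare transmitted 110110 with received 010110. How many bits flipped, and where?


XOR: 100000

1 error(s) at position(s): 0


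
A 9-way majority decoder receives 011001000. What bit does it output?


Ones: 3 out of 9
Threshold: 5

0 (3/9 voted 1)


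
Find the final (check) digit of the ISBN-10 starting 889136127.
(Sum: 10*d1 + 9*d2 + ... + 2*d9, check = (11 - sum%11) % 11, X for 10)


Weighted sum: 303
303 mod 11 = 6

Check digit: 5


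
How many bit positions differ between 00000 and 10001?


XOR: 10001
Count of 1s: 2

2


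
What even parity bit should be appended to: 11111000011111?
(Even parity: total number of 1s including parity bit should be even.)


Number of 1s in data: 10
Parity bit: 0

0


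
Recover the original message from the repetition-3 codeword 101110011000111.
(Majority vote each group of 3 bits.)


Groups: 101, 110, 011, 000, 111
Majority votes: 11101

11101


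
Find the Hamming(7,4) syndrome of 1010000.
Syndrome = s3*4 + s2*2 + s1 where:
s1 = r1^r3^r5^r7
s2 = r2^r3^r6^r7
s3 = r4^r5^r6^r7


s1=0, s2=1, s3=0

Syndrome = 2 (error at position 2)


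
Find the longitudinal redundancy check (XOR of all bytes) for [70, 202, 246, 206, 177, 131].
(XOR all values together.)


XOR chain: 70 ^ 202 ^ 246 ^ 206 ^ 177 ^ 131 = 134

134


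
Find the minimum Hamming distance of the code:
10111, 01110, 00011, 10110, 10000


Comparing all pairs, minimum distance: 1
Can detect 0 errors, correct 0 errors

1


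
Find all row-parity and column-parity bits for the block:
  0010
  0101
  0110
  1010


Row parities: 1000
Column parities: 1011

Row P: 1000, Col P: 1011, Corner: 1


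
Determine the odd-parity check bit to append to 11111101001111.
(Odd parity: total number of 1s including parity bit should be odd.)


Number of 1s in data: 11
Parity bit: 0

0


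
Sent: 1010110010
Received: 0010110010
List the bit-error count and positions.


XOR: 1000000000

1 error(s) at position(s): 0


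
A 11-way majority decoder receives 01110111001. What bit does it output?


Ones: 7 out of 11
Threshold: 6

1 (7/11 voted 1)


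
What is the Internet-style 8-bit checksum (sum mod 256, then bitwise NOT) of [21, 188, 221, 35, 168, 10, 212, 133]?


Sum = 988 mod 256 = 220
Complement = 35

35


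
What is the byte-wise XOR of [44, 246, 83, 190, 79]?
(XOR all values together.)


XOR chain: 44 ^ 246 ^ 83 ^ 190 ^ 79 = 120

120


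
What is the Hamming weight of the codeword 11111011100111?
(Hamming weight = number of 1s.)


Counting 1s in 11111011100111

11


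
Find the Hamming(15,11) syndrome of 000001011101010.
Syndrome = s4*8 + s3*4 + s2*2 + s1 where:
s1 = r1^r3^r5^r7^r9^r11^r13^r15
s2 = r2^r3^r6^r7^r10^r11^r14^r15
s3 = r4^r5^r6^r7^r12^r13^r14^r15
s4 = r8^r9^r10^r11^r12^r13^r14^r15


s1=1, s2=1, s3=1, s4=1

Syndrome = 15 (error at position 15)


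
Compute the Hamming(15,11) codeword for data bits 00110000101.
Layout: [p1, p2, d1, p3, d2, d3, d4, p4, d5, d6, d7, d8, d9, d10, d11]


Parity bits: p1=1, p2=1, p3=0, p4=0

110001100000101


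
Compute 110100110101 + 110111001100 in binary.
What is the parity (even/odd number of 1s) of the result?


110100110101 = 3381
110111001100 = 3532
Sum = 6913 = 1101100000001
1s count = 5

odd parity (5 ones in 1101100000001)


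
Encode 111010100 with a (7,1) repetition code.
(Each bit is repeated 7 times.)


Each bit -> 7 copies

111111111111111111111000000011111110000000111111100000000000000


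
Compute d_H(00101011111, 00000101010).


XOR: 00101110101
Count of 1s: 6

6


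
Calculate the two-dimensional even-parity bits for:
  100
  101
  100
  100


Row parities: 1011
Column parities: 001

Row P: 1011, Col P: 001, Corner: 1


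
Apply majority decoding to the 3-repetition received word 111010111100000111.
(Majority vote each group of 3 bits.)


Groups: 111, 010, 111, 100, 000, 111
Majority votes: 101001

101001


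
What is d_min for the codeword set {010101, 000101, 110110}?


Comparing all pairs, minimum distance: 1
Can detect 0 errors, correct 0 errors

1


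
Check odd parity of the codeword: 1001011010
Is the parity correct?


Number of 1s: 5

Yes, parity is correct (5 ones)


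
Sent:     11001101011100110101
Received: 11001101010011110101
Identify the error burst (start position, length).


XOR: 00000000001111000000

Burst at position 10, length 4


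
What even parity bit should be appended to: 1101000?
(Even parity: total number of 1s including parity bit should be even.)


Number of 1s in data: 3
Parity bit: 1

1


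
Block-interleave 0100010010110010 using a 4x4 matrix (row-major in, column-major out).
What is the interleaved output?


Matrix:
  0100
  0100
  1011
  0010
Read columns: 0010110000110010

0010110000110010


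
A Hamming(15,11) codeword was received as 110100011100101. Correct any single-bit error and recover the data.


Syndrome = 14: error at position 14

Data: 00001100111 (corrected bit 14)


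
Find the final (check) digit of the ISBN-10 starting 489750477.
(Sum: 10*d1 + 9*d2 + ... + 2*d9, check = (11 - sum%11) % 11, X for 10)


Weighted sum: 314
314 mod 11 = 6

Check digit: 5


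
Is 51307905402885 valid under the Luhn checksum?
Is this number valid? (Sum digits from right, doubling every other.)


Luhn sum = 59
59 mod 10 = 9

Invalid (Luhn sum mod 10 = 9)


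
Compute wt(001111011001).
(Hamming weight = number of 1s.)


Counting 1s in 001111011001

7


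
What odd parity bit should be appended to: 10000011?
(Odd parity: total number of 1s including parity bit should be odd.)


Number of 1s in data: 3
Parity bit: 0

0


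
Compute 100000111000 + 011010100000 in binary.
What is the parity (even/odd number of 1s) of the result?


100000111000 = 2104
011010100000 = 1696
Sum = 3800 = 111011011000
1s count = 7

odd parity (7 ones in 111011011000)


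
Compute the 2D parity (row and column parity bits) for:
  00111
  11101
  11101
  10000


Row parities: 1001
Column parities: 10111

Row P: 1001, Col P: 10111, Corner: 0


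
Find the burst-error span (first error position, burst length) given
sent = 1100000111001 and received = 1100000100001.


XOR: 0000000011000

Burst at position 8, length 2


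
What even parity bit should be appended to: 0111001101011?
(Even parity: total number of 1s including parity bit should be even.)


Number of 1s in data: 8
Parity bit: 0

0


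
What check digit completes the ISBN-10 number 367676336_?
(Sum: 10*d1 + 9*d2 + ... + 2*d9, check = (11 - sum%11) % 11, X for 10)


Weighted sum: 287
287 mod 11 = 1

Check digit: X


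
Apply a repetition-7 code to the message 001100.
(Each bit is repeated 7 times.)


Each bit -> 7 copies

000000000000001111111111111100000000000000


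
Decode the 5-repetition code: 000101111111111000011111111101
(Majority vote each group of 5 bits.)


Groups: 00010, 11111, 11111, 00001, 11111, 11101
Majority votes: 011011

011011


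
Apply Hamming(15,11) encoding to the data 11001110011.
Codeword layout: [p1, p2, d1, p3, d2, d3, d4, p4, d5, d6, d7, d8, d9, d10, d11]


Parity bits: p1=1, p2=1, p3=1, p4=1

111110011110011


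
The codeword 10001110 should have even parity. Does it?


Number of 1s: 4

Yes, parity is correct (4 ones)


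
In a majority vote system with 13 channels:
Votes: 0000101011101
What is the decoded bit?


Ones: 6 out of 13
Threshold: 7

0 (6/13 voted 1)


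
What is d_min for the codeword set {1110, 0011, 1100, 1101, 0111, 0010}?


Comparing all pairs, minimum distance: 1
Can detect 0 errors, correct 0 errors

1


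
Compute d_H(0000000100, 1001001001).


XOR: 1001001101
Count of 1s: 5

5


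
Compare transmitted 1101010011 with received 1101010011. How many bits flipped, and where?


XOR: 0000000000

0 errors (received matches sent)


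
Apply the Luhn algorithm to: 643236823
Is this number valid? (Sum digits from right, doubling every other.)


Luhn sum = 42
42 mod 10 = 2

Invalid (Luhn sum mod 10 = 2)


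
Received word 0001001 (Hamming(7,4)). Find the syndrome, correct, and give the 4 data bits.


Syndrome = 3: error at position 3

Data: 1001 (corrected bit 3)


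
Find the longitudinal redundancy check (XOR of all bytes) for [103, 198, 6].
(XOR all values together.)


XOR chain: 103 ^ 198 ^ 6 = 167

167


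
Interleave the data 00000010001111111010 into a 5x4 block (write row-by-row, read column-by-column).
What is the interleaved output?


Matrix:
  0000
  0010
  0011
  1111
  1010
Read columns: 00011000100111100110

00011000100111100110


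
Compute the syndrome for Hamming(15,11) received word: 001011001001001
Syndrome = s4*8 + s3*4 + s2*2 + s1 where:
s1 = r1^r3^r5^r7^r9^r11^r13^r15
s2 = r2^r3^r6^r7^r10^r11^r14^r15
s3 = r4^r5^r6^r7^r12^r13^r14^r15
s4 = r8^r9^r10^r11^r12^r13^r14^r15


s1=0, s2=1, s3=0, s4=1

Syndrome = 10 (error at position 10)


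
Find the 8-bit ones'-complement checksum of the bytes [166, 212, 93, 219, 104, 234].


Sum = 1028 mod 256 = 4
Complement = 251

251


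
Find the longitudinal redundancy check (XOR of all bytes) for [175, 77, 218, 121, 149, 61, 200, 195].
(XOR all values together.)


XOR chain: 175 ^ 77 ^ 218 ^ 121 ^ 149 ^ 61 ^ 200 ^ 195 = 226

226


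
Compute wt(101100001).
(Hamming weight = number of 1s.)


Counting 1s in 101100001

4


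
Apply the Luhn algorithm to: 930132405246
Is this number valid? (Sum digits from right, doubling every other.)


Luhn sum = 46
46 mod 10 = 6

Invalid (Luhn sum mod 10 = 6)


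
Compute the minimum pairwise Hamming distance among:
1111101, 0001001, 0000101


Comparing all pairs, minimum distance: 2
Can detect 1 errors, correct 0 errors

2


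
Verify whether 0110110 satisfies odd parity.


Number of 1s: 4

No, parity error (4 ones)


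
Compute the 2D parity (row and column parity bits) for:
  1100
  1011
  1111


Row parities: 010
Column parities: 1000

Row P: 010, Col P: 1000, Corner: 1


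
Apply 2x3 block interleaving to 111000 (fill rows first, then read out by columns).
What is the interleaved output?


Matrix:
  111
  000
Read columns: 101010

101010


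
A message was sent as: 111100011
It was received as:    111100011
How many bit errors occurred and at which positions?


XOR: 000000000

0 errors (received matches sent)


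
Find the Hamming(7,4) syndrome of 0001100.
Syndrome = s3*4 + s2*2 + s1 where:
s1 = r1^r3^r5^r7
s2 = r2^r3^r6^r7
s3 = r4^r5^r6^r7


s1=1, s2=0, s3=0

Syndrome = 1 (error at position 1)


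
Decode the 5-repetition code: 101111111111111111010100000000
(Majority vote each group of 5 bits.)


Groups: 10111, 11111, 11111, 11101, 01000, 00000
Majority votes: 111100

111100


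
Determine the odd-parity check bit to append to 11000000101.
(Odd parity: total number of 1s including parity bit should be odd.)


Number of 1s in data: 4
Parity bit: 1

1


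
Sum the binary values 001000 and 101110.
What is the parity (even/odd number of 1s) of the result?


001000 = 8
101110 = 46
Sum = 54 = 110110
1s count = 4

even parity (4 ones in 110110)


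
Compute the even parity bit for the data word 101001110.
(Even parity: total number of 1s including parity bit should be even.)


Number of 1s in data: 5
Parity bit: 1

1


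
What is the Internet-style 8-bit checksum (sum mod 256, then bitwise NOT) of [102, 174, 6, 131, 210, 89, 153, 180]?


Sum = 1045 mod 256 = 21
Complement = 234

234


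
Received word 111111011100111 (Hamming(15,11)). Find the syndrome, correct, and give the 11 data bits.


Syndrome = 0: no error detected

Data: 11101100111 (no errors)


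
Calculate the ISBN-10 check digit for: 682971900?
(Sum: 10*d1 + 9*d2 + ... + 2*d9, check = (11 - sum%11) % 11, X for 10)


Weighted sum: 294
294 mod 11 = 8

Check digit: 3


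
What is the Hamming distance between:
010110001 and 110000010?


XOR: 100110011
Count of 1s: 5

5


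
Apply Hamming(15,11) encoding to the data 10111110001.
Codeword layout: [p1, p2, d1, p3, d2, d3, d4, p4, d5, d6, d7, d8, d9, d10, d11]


Parity bits: p1=1, p2=0, p3=1, p4=0

101101101110001


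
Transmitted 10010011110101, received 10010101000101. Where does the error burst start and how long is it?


XOR: 00000110110000

Burst at position 5, length 5


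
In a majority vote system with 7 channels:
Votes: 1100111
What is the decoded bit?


Ones: 5 out of 7
Threshold: 4

1 (5/7 voted 1)


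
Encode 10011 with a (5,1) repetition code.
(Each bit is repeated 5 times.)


Each bit -> 5 copies

1111100000000001111111111


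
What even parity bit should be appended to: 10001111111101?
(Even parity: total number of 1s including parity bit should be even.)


Number of 1s in data: 10
Parity bit: 0

0


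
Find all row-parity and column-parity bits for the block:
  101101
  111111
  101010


Row parities: 001
Column parities: 111000

Row P: 001, Col P: 111000, Corner: 1


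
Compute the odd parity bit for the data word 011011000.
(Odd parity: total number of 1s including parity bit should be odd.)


Number of 1s in data: 4
Parity bit: 1

1


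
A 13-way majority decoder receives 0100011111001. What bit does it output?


Ones: 7 out of 13
Threshold: 7

1 (7/13 voted 1)


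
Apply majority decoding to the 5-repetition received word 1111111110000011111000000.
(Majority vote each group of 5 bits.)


Groups: 11111, 11110, 00001, 11110, 00000
Majority votes: 11010

11010


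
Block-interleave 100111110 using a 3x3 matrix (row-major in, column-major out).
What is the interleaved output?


Matrix:
  100
  111
  110
Read columns: 111011010

111011010


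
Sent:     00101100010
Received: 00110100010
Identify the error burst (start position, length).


XOR: 00011000000

Burst at position 3, length 2


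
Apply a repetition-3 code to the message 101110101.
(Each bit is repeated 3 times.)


Each bit -> 3 copies

111000111111111000111000111


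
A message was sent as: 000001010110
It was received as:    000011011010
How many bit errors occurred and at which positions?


XOR: 000010001100

3 error(s) at position(s): 4, 8, 9


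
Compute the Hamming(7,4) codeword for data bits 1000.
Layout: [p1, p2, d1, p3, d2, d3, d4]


Parity bits: p1=1, p2=1, p3=0

1110000


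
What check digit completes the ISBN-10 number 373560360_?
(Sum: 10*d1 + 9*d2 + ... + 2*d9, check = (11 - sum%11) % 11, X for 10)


Weighted sum: 218
218 mod 11 = 9

Check digit: 2


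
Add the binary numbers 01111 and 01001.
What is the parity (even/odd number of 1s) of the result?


01111 = 15
01001 = 9
Sum = 24 = 11000
1s count = 2

even parity (2 ones in 11000)


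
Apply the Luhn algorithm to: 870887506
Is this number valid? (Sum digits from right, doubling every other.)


Luhn sum = 44
44 mod 10 = 4

Invalid (Luhn sum mod 10 = 4)


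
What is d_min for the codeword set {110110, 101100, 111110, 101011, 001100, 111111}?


Comparing all pairs, minimum distance: 1
Can detect 0 errors, correct 0 errors

1


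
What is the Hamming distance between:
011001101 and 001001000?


XOR: 010000101
Count of 1s: 3

3


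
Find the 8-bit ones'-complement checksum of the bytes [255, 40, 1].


Sum = 296 mod 256 = 40
Complement = 215

215


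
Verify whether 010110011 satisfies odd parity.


Number of 1s: 5

Yes, parity is correct (5 ones)


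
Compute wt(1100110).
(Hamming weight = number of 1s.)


Counting 1s in 1100110

4


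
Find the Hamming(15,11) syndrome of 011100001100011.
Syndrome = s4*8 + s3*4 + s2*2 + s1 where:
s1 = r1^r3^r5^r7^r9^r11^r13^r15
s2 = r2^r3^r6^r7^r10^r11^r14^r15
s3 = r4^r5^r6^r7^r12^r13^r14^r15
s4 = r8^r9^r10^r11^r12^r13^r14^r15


s1=1, s2=1, s3=1, s4=0

Syndrome = 7 (error at position 7)


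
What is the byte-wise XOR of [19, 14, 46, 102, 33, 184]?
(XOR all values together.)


XOR chain: 19 ^ 14 ^ 46 ^ 102 ^ 33 ^ 184 = 204

204


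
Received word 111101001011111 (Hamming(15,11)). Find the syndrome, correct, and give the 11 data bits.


Syndrome = 0: no error detected

Data: 10101011111 (no errors)


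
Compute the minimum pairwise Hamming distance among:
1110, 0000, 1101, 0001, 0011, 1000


Comparing all pairs, minimum distance: 1
Can detect 0 errors, correct 0 errors

1


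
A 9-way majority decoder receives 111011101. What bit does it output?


Ones: 7 out of 9
Threshold: 5

1 (7/9 voted 1)


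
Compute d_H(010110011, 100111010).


XOR: 110001001
Count of 1s: 4

4


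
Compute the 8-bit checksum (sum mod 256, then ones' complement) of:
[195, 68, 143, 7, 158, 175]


Sum = 746 mod 256 = 234
Complement = 21

21


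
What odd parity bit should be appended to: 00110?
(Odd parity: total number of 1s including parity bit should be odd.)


Number of 1s in data: 2
Parity bit: 1

1


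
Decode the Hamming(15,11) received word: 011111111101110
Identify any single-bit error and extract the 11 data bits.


Syndrome = 5: error at position 5

Data: 10111101110 (corrected bit 5)


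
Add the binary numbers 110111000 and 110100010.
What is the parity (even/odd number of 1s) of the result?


110111000 = 440
110100010 = 418
Sum = 858 = 1101011010
1s count = 6

even parity (6 ones in 1101011010)


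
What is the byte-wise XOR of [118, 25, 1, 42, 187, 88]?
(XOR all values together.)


XOR chain: 118 ^ 25 ^ 1 ^ 42 ^ 187 ^ 88 = 167

167


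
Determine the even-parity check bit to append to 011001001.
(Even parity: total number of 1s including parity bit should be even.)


Number of 1s in data: 4
Parity bit: 0

0


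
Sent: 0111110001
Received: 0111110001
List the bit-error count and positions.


XOR: 0000000000

0 errors (received matches sent)


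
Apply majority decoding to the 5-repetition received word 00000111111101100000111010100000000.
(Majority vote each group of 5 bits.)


Groups: 00000, 11111, 11011, 00000, 11101, 01000, 00000
Majority votes: 0110100

0110100


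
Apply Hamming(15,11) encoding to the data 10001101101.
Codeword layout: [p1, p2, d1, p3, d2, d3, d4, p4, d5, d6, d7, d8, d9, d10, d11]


Parity bits: p1=0, p2=1, p3=1, p4=1

011100011101101


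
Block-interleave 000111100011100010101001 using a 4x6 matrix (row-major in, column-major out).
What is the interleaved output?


Matrix:
  000111
  100011
  100010
  101001
Read columns: 011100000001100011101101

011100000001100011101101


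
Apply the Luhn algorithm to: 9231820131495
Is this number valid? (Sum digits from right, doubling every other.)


Luhn sum = 55
55 mod 10 = 5

Invalid (Luhn sum mod 10 = 5)


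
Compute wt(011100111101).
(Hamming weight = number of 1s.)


Counting 1s in 011100111101

8


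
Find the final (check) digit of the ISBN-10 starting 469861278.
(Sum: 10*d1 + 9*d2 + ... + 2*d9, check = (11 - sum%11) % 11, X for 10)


Weighted sum: 308
308 mod 11 = 0

Check digit: 0


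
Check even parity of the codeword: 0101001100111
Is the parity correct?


Number of 1s: 7

No, parity error (7 ones)


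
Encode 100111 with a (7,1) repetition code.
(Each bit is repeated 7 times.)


Each bit -> 7 copies

111111100000000000000111111111111111111111


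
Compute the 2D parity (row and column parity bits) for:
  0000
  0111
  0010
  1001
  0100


Row parities: 01101
Column parities: 1000

Row P: 01101, Col P: 1000, Corner: 1


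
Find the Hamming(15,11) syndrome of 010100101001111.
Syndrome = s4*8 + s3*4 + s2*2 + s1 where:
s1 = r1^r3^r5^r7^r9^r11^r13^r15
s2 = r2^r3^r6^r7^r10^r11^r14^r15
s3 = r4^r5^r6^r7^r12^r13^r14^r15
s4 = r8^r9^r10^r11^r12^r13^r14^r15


s1=0, s2=0, s3=0, s4=1

Syndrome = 8 (error at position 8)


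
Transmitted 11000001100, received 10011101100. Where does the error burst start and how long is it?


XOR: 01011100000

Burst at position 1, length 5


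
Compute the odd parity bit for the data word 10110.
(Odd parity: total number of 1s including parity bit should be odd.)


Number of 1s in data: 3
Parity bit: 0

0


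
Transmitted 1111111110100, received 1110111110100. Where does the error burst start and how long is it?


XOR: 0001000000000

Burst at position 3, length 1


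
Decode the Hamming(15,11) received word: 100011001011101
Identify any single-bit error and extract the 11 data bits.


Syndrome = 14: error at position 14

Data: 01101011111 (corrected bit 14)


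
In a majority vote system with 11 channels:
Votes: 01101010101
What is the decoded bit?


Ones: 6 out of 11
Threshold: 6

1 (6/11 voted 1)


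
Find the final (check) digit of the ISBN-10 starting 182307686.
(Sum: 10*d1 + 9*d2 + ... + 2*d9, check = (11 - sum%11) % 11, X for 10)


Weighted sum: 214
214 mod 11 = 5

Check digit: 6


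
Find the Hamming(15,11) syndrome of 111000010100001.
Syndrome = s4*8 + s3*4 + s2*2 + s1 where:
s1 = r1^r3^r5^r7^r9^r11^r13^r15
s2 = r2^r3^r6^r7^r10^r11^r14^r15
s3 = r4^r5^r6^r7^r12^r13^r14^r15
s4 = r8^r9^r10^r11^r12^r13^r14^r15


s1=1, s2=0, s3=1, s4=1

Syndrome = 13 (error at position 13)


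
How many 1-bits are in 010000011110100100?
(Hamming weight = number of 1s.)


Counting 1s in 010000011110100100

7


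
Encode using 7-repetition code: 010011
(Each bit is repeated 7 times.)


Each bit -> 7 copies

000000011111110000000000000011111111111111


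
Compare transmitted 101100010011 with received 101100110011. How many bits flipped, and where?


XOR: 000000100000

1 error(s) at position(s): 6


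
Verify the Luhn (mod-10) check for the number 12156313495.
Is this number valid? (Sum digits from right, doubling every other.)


Luhn sum = 44
44 mod 10 = 4

Invalid (Luhn sum mod 10 = 4)


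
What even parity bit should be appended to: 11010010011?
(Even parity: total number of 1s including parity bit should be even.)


Number of 1s in data: 6
Parity bit: 0

0


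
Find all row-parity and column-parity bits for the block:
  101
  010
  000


Row parities: 010
Column parities: 111

Row P: 010, Col P: 111, Corner: 1


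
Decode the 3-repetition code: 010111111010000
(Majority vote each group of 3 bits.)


Groups: 010, 111, 111, 010, 000
Majority votes: 01100

01100


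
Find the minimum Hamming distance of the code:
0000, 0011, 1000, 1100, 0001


Comparing all pairs, minimum distance: 1
Can detect 0 errors, correct 0 errors

1


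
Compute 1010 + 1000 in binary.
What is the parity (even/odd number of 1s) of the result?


1010 = 10
1000 = 8
Sum = 18 = 10010
1s count = 2

even parity (2 ones in 10010)


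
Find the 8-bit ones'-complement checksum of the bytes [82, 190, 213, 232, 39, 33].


Sum = 789 mod 256 = 21
Complement = 234

234


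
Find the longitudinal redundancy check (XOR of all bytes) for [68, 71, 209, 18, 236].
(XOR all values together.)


XOR chain: 68 ^ 71 ^ 209 ^ 18 ^ 236 = 44

44


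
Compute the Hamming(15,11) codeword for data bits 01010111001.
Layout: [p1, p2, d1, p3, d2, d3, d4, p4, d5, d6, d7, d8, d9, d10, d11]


Parity bits: p1=0, p2=0, p3=0, p4=0

000010100111001


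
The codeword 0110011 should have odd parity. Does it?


Number of 1s: 4

No, parity error (4 ones)


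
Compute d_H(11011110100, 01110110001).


XOR: 10101000101
Count of 1s: 5

5


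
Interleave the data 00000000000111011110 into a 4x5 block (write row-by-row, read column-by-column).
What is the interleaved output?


Matrix:
  00000
  00000
  01110
  11110
Read columns: 00010011001100110000

00010011001100110000


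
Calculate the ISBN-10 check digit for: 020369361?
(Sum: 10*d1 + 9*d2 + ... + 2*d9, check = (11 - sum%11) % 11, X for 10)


Weighted sum: 152
152 mod 11 = 9

Check digit: 2


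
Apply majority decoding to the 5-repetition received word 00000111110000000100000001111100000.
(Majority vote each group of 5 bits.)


Groups: 00000, 11111, 00000, 00100, 00000, 11111, 00000
Majority votes: 0100010

0100010


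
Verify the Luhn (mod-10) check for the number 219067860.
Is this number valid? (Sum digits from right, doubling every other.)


Luhn sum = 35
35 mod 10 = 5

Invalid (Luhn sum mod 10 = 5)


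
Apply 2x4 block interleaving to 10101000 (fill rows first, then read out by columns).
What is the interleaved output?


Matrix:
  1010
  1000
Read columns: 11001000

11001000


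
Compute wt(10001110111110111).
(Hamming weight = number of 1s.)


Counting 1s in 10001110111110111

12


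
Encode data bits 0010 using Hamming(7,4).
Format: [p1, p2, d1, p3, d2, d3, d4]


Parity bits: p1=0, p2=1, p3=1

0101010


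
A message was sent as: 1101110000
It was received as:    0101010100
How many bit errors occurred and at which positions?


XOR: 1000100100

3 error(s) at position(s): 0, 4, 7


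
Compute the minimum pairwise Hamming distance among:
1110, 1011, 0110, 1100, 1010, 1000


Comparing all pairs, minimum distance: 1
Can detect 0 errors, correct 0 errors

1


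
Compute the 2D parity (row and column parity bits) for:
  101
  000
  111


Row parities: 001
Column parities: 010

Row P: 001, Col P: 010, Corner: 1


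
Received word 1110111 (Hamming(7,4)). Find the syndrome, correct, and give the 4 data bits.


Syndrome = 4: error at position 4

Data: 1111 (corrected bit 4)


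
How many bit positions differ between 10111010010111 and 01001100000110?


XOR: 11110110010001
Count of 1s: 8

8


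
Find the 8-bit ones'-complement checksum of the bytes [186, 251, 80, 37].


Sum = 554 mod 256 = 42
Complement = 213

213


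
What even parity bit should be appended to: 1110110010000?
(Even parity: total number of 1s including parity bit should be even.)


Number of 1s in data: 6
Parity bit: 0

0


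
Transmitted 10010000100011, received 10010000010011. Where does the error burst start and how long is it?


XOR: 00000000110000

Burst at position 8, length 2


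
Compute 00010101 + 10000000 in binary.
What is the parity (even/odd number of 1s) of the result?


00010101 = 21
10000000 = 128
Sum = 149 = 10010101
1s count = 4

even parity (4 ones in 10010101)


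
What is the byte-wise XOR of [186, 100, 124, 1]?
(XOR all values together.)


XOR chain: 186 ^ 100 ^ 124 ^ 1 = 163

163


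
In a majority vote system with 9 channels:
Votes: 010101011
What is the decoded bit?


Ones: 5 out of 9
Threshold: 5

1 (5/9 voted 1)


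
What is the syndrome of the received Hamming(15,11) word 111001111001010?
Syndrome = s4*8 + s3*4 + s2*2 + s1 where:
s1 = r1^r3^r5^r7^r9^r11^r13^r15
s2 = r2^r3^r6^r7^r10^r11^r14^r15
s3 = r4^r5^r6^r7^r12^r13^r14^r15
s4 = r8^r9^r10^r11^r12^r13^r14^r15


s1=0, s2=1, s3=0, s4=0

Syndrome = 2 (error at position 2)


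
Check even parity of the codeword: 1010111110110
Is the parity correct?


Number of 1s: 9

No, parity error (9 ones)


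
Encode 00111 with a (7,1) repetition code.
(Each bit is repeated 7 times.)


Each bit -> 7 copies

00000000000000111111111111111111111


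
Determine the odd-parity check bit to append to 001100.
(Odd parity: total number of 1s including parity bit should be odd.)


Number of 1s in data: 2
Parity bit: 1

1


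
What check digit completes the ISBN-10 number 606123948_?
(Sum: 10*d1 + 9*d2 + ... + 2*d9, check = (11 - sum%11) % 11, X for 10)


Weighted sum: 206
206 mod 11 = 8

Check digit: 3


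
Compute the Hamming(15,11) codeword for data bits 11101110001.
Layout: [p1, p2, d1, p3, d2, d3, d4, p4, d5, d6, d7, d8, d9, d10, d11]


Parity bits: p1=1, p2=1, p3=1, p4=0

111111001110001


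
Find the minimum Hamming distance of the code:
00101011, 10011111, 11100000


Comparing all pairs, minimum distance: 4
Can detect 3 errors, correct 1 errors

4


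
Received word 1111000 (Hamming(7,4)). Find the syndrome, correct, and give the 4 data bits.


Syndrome = 4: error at position 4

Data: 1000 (corrected bit 4)


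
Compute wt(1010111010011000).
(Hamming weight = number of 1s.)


Counting 1s in 1010111010011000

8


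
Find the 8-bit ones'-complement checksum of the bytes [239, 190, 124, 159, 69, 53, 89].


Sum = 923 mod 256 = 155
Complement = 100

100


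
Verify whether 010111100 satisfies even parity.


Number of 1s: 5

No, parity error (5 ones)


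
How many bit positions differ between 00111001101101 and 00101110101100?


XOR: 00010111000001
Count of 1s: 5

5


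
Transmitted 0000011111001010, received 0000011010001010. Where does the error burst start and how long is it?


XOR: 0000000101000000

Burst at position 7, length 3


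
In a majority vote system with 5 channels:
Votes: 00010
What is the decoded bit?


Ones: 1 out of 5
Threshold: 3

0 (1/5 voted 1)


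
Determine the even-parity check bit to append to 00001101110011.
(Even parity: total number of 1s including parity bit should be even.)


Number of 1s in data: 7
Parity bit: 1

1


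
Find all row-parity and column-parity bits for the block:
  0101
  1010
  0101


Row parities: 000
Column parities: 1010

Row P: 000, Col P: 1010, Corner: 0


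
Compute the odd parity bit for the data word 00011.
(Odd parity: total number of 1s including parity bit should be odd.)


Number of 1s in data: 2
Parity bit: 1

1


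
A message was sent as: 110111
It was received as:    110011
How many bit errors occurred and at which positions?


XOR: 000100

1 error(s) at position(s): 3


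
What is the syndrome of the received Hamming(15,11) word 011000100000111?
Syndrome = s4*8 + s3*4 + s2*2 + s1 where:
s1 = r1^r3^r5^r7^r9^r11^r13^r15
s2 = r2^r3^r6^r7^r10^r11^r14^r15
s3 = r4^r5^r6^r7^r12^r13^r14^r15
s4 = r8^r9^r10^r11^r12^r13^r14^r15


s1=0, s2=1, s3=0, s4=1

Syndrome = 10 (error at position 10)


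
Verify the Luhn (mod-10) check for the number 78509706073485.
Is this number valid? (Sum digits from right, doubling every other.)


Luhn sum = 65
65 mod 10 = 5

Invalid (Luhn sum mod 10 = 5)


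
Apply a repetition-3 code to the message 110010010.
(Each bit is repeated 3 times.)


Each bit -> 3 copies

111111000000111000000111000


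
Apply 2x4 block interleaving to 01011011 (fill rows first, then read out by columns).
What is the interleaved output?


Matrix:
  0101
  1011
Read columns: 01100111

01100111


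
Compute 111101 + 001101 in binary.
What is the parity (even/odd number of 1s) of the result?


111101 = 61
001101 = 13
Sum = 74 = 1001010
1s count = 3

odd parity (3 ones in 1001010)


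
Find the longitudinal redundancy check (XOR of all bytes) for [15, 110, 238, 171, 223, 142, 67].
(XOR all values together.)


XOR chain: 15 ^ 110 ^ 238 ^ 171 ^ 223 ^ 142 ^ 67 = 54

54


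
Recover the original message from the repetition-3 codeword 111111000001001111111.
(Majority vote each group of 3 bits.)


Groups: 111, 111, 000, 001, 001, 111, 111
Majority votes: 1100011

1100011


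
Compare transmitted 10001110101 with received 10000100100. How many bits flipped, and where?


XOR: 00001010001

3 error(s) at position(s): 4, 6, 10


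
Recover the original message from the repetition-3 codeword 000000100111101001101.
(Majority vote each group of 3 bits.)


Groups: 000, 000, 100, 111, 101, 001, 101
Majority votes: 0001101

0001101


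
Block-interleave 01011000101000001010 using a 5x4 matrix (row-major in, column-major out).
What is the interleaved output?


Matrix:
  0101
  1000
  1010
  0000
  1010
Read columns: 01101100000010110000

01101100000010110000


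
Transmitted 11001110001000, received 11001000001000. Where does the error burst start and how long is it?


XOR: 00000110000000

Burst at position 5, length 2


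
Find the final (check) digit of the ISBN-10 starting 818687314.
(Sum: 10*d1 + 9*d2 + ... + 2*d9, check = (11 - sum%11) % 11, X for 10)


Weighted sum: 301
301 mod 11 = 4

Check digit: 7


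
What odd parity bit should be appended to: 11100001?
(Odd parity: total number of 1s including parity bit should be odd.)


Number of 1s in data: 4
Parity bit: 1

1


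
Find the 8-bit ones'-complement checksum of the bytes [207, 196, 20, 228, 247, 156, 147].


Sum = 1201 mod 256 = 177
Complement = 78

78


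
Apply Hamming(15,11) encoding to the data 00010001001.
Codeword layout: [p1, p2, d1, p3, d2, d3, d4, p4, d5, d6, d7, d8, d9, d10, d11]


Parity bits: p1=0, p2=0, p3=1, p4=0

000100100001001


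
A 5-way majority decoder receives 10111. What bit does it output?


Ones: 4 out of 5
Threshold: 3

1 (4/5 voted 1)


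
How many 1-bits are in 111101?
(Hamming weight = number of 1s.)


Counting 1s in 111101

5


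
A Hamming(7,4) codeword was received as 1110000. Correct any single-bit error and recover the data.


Syndrome = 0: no error detected

Data: 1000 (no errors)


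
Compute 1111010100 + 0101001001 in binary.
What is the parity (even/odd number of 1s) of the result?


1111010100 = 980
0101001001 = 329
Sum = 1309 = 10100011101
1s count = 6

even parity (6 ones in 10100011101)
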